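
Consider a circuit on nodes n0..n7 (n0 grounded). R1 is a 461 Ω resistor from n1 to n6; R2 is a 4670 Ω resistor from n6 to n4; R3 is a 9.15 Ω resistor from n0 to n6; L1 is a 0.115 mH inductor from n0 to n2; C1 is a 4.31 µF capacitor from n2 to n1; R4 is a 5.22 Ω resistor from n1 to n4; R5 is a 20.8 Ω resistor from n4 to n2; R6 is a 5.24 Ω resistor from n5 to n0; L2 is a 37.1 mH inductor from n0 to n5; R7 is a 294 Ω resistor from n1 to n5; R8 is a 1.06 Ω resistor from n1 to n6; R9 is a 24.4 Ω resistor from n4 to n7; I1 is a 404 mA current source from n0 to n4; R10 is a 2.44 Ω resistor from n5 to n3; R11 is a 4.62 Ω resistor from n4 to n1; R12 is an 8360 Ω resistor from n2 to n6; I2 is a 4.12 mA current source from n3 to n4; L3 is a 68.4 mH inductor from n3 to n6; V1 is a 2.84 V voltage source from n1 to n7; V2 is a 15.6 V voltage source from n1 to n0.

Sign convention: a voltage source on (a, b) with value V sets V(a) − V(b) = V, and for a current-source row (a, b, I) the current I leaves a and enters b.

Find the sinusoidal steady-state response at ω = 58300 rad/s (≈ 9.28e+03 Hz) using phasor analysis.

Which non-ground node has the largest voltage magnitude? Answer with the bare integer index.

2

Element admittances at ω=58300 rad/s:
  Y(R1) = 0.002169+0.000j S between n1,n6
  Y(R2) = 0.0002141+0.000j S between n6,n4
  Y(R3) = 0.1093+0.000j S between n0,n6
  Y(L1) = 0.000-0.1492j S between n0,n2
  Y(C1) = 0.000+0.2513j S between n2,n1
  Y(R4) = 0.1916+0.000j S between n1,n4
  Y(R5) = 0.04808+0.000j S between n4,n2
  Y(R6) = 0.1908+0.000j S between n5,n0
  Y(L2) = 0.000-0.0004623j S between n0,n5
  Y(R7) = 0.003401+0.000j S between n1,n5
  Y(R8) = 0.9434+0.000j S between n1,n6
  Y(R9) = 0.04098+0.000j S between n4,n7
  I1: injects 0.404 A into n4 (from n0)
  Y(R10) = 0.4098+0.000j S between n5,n3
  Y(R11) = 0.2165+0.000j S between n4,n1
  Y(R12) = 0.0001196+0.000j S between n2,n6
  I2: injects 0.00412 A into n4 (from n3)
  Y(L3) = 0.000-0.0002508j S between n3,n6
  V1: constraint V(n1)−V(n7) = 2.84
  V2: constraint V(n1)−V(n0) = 15.6
Assemble and solve the 9×9 MNA system:
  V(n1)=15.60+0.000j  V(n2)=34.98+7.990j  V(n3)=0.2420-0.02556j  V(n4)=18.06+0.7724j  V(n5)=0.2520-0.01715j  V(n6)=13.99+0.004329j  V(n7)=12.76+0.000j
  i(V1)=-0.2172-0.03166j  i(V2)=-2.364+5.220j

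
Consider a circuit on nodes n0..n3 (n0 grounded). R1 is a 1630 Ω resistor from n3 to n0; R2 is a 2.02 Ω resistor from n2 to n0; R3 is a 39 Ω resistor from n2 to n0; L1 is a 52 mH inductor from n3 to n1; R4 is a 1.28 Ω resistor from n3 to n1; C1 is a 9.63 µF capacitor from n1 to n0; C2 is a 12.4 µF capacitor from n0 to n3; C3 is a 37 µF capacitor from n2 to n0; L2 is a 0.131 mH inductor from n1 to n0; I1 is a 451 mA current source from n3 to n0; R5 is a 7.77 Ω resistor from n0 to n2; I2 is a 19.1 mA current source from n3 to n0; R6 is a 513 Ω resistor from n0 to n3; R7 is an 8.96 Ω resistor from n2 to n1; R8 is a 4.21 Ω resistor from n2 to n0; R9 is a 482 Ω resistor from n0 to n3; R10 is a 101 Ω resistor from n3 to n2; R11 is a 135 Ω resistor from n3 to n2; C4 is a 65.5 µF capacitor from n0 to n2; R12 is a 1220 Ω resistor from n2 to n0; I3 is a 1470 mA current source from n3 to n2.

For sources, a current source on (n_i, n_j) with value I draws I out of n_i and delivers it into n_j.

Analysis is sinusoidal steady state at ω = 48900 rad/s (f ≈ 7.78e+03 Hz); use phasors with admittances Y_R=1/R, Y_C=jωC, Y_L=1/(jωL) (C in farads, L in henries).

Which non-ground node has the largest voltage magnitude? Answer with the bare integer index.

3

Element admittances at ω=48900 rad/s:
  Y(R1) = 0.0006135+0.000j S between n3,n0
  Y(R2) = 0.4950+0.000j S between n2,n0
  Y(R3) = 0.02564+0.000j S between n2,n0
  Y(L1) = 0.000-0.0003933j S between n3,n1
  Y(R4) = 0.7812+0.000j S between n3,n1
  Y(C1) = 0.000+0.4709j S between n1,n0
  Y(C2) = 0.000+0.6064j S between n0,n3
  Y(C3) = 0.000+1.809j S between n2,n0
  Y(L2) = 0.000-0.1561j S between n1,n0
  I1: injects 0.451 A into n0 (from n3)
  Y(R5) = 0.1287+0.000j S between n0,n2
  I2: injects 0.0191 A into n0 (from n3)
  Y(R6) = 0.001949+0.000j S between n0,n3
  Y(R7) = 0.1116+0.000j S between n2,n1
  Y(R8) = 0.2375+0.000j S between n2,n0
  Y(R9) = 0.002075+0.000j S between n0,n3
  Y(R10) = 0.009901+0.000j S between n3,n2
  Y(R11) = 0.007407+0.000j S between n3,n2
  Y(C4) = 0.000+3.203j S between n0,n2
  Y(R12) = 0.0008197+0.000j S between n2,n0
  I3: injects 1.47 A into n2 (from n3)
Assemble and solve the 3×3 MNA system:
  V(n1)=0.1697+1.854j  V(n2)=0.1045-0.2739j  V(n3)=-0.5681+2.226j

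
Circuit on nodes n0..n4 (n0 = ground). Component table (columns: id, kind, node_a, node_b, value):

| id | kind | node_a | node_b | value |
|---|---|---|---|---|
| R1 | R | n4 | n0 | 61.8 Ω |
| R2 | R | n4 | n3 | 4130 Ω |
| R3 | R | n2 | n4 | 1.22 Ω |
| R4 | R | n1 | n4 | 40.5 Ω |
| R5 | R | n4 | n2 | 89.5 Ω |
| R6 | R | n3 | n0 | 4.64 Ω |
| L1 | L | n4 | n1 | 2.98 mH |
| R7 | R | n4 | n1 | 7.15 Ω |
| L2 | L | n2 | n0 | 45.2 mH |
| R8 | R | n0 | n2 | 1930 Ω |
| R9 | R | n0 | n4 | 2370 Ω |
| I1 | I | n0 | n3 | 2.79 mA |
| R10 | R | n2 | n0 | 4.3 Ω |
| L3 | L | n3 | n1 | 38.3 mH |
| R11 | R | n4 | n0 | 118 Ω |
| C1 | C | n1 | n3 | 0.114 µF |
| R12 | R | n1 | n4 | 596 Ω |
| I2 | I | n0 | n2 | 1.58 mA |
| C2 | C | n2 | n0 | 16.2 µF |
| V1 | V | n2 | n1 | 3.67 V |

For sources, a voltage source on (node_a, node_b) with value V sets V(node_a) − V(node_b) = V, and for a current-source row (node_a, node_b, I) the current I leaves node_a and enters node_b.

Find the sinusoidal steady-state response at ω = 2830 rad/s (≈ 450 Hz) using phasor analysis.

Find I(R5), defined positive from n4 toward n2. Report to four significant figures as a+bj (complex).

MNA unknowns: 4 node voltages V₁..V_4 plus 1 source current (V1)
R1: Y=0.01618+0.000j on G[4,0]
R2: Y=0.0002421+0.000j on G[4,3]
R3: Y=0.8197+0.000j on G[2,4]
R4: Y=0.02469+0.000j on G[1,4]
R5: Y=0.01117+0.000j on G[4,2]
R6: Y=0.2155+0.000j on G[3,0]
L1: Y=0.000-0.1186j on G[4,1]
R7: Y=0.1399+0.000j on G[4,1]
L2: Y=0.000-0.007818j on G[2,0]
R8: Y=0.0005181+0.000j on G[0,2]
R9: Y=0.0004219+0.000j on G[0,4]
I1: z[0]−=0.00279, z[3]+=0.00279
R10: Y=0.2326+0.000j on G[2,0]
L3: Y=0.000-0.009226j on G[3,1]
R11: Y=0.008475+0.000j on G[4,0]
C1: Y=0.000+0.0003226j on G[1,3]
R12: Y=0.001678+0.000j on G[1,4]
I2: z[0]−=0.00158, z[2]+=0.00158
C2: Y=0.000+0.04585j on G[2,0]
V1: row V2−V1=3.67, i_V1 at 2,1
solve → V1=-3.615-0.1673j, V2=0.05504-0.1673j, V3=-0.0007932+0.1494j, V4=-0.5843+0.1883j
aux → i_V1=-0.5488+0.3324j

-0.007143+0.003974j A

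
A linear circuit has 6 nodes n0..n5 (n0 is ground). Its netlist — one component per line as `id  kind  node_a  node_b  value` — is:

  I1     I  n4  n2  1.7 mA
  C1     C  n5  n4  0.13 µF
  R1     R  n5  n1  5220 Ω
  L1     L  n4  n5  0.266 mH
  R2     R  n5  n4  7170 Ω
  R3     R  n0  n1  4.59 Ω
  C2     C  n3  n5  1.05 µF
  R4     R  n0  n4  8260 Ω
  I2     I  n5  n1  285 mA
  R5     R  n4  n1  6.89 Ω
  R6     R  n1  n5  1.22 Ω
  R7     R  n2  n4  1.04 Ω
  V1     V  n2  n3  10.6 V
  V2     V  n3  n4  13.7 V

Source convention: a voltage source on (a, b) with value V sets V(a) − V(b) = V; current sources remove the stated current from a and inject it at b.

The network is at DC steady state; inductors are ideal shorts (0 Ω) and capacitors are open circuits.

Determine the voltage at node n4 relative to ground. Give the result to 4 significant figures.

-0.2951 V

Element admittances at DC:
  I1: injects 0.0017 A into n2 (from n4)
  Y(C1) = 0.000 S between n5,n4
  Y(R1) = 0.0001916 S between n5,n1
  L1: short n4↔n5 (DC inductor)
  Y(R2) = 0.0001395 S between n5,n4
  Y(R3) = 0.2179 S between n0,n1
  Y(C2) = 0.000 S between n3,n5
  Y(R4) = 0.0001211 S between n0,n4
  I2: injects 0.285 A into n1 (from n5)
  Y(R5) = 0.1451 S between n4,n1
  Y(R6) = 0.8197 S between n1,n5
  Y(R7) = 0.9615 S between n2,n4
  V1: constraint V(n2)−V(n3) = 10.6
  V2: constraint V(n3)−V(n4) = 13.7
Assemble and solve the 8×8 MNA system:
  V(n1)=0.0001640  V(n2)=24.00  V(n3)=13.40  V(n4)=-0.2951  V(n5)=-0.2951
  i(L1)=0.04289  i(V1)=-23.36  i(V2)=-23.36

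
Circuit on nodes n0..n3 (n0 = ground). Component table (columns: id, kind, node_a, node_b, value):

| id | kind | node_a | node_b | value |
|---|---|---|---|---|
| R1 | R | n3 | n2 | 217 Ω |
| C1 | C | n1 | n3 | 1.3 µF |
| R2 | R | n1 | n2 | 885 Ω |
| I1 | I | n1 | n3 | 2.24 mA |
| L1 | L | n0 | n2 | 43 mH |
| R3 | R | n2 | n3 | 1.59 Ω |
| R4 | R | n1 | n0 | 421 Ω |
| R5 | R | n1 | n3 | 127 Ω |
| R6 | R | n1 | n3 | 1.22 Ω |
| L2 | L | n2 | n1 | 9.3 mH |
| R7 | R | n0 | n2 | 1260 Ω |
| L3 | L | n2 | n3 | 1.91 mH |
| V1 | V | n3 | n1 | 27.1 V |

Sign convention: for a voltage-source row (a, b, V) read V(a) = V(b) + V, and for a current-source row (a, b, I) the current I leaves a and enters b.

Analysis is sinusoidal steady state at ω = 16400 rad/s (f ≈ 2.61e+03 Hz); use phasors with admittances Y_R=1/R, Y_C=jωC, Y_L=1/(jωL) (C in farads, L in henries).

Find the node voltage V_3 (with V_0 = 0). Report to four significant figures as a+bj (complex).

16.88+7.431j V

MNA unknowns: 3 node voltages V₁..V_3 plus 1 source current (V1)
R1: Y=0.004608+0.000j on G[3,2]
C1: Y=0.000+0.02132j on G[1,3]
R2: Y=0.001130+0.000j on G[1,2]
I1: z[1]−=0.00224, z[3]+=0.00224
L1: Y=0.000-0.001418j on G[0,2]
R3: Y=0.6289+0.000j on G[2,3]
R4: Y=0.002375+0.000j on G[1,0]
R5: Y=0.007874+0.000j on G[1,3]
R6: Y=0.8197+0.000j on G[1,3]
L2: Y=0.000-0.006557j on G[2,1]
R7: Y=0.0007937+0.000j on G[0,2]
L3: Y=0.000-0.03192j on G[2,3]
V1: row V3−V1=27.1, i_V1 at 3,1
solve → V1=-10.22+7.431j, V2=16.77+7.732j, V3=16.88+7.431j
aux → i_V1=-22.48-0.3835j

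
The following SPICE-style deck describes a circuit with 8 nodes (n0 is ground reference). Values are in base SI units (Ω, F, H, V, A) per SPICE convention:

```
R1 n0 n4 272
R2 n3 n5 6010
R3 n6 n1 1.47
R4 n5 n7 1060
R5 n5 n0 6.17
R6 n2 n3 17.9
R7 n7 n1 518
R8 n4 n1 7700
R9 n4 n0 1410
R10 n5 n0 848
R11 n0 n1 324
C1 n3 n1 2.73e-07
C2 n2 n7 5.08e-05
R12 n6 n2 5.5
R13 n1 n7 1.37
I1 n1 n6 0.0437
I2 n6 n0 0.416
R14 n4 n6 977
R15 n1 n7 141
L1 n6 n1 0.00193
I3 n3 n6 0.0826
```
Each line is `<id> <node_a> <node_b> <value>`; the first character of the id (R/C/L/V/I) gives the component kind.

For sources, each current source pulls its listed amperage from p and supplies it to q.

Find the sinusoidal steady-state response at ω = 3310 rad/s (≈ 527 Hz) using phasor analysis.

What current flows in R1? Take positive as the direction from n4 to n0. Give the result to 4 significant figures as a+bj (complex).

Element admittances at ω=3310 rad/s:
  Y(R1) = 0.003676+0.000j S between n0,n4
  Y(R2) = 0.0001664+0.000j S between n3,n5
  Y(R3) = 0.6803+0.000j S between n6,n1
  Y(R4) = 0.0009434+0.000j S between n5,n7
  Y(R5) = 0.1621+0.000j S between n5,n0
  Y(R6) = 0.05587+0.000j S between n2,n3
  Y(R7) = 0.001931+0.000j S between n7,n1
  Y(R8) = 0.0001299+0.000j S between n4,n1
  Y(R9) = 0.0007092+0.000j S between n4,n0
  Y(R10) = 0.001179+0.000j S between n5,n0
  Y(R11) = 0.003086+0.000j S between n0,n1
  Y(C1) = 0.000+0.0009036j S between n3,n1
  Y(C2) = 0.000+0.1681j S between n2,n7
  Y(R12) = 0.1818+0.000j S between n6,n2
  Y(R13) = 0.7299+0.000j S between n1,n7
  I1: injects 0.0437 A into n6 (from n1)
  I2: injects 0.416 A into n0 (from n6)
  Y(R14) = 0.001024+0.000j S between n4,n6
  Y(R15) = 0.007092+0.000j S between n1,n7
  Y(L1) = 0.000-0.1565j S between n6,n1
  I3: injects 0.0826 A into n6 (from n3)
Assemble and solve the 7×7 MNA system:
  V(n1)=-81.44+0.001087j  V(n2)=-81.77+0.3326j  V(n3)=-82.99+0.3567j  V(n4)=-17.02+0.002057j  V(n5)=-0.5514-7.582e-05j  V(n6)=-81.77+0.01099j  V(n7)=-81.43-0.07613j

-0.06257+7.563e-06j A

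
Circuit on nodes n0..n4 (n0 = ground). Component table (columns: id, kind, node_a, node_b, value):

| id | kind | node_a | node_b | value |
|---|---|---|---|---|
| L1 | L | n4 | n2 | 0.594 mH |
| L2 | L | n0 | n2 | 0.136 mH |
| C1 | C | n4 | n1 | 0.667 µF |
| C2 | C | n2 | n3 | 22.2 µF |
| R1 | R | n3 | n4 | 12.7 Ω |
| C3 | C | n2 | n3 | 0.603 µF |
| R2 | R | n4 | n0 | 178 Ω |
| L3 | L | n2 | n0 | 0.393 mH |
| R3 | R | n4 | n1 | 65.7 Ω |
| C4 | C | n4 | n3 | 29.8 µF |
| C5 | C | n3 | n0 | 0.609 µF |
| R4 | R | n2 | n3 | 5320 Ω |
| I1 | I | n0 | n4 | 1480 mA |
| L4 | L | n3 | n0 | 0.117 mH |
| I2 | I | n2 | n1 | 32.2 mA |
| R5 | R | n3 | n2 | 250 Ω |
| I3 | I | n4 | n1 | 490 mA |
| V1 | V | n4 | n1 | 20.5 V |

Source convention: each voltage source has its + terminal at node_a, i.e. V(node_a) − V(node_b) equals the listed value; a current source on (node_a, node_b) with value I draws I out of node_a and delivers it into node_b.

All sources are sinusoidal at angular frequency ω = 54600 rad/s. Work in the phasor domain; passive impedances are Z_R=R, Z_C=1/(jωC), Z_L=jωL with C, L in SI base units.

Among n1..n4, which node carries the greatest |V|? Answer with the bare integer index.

Apply KCL at each of the 4 non-ground nodes and solve the resulting linear system.
Node n1: branches {C1, R3, I2, I3, V1} → V_1 = -20.41+3.405j
Node n2: branches {L1, L2, C2, C3, L3, R4, I2, R5} → V_2 = 0.06523+5.192j
Node n3: branches {C2, R1, C3, C4, C5, R4, L4, R5} → V_3 = 0.05924+4.366j
Node n4: branches {L1, C1, R1, R2, R3, C4, I1, I3, V1} → V_4 = 0.09456+3.405j
Source currents: i(V1)=-0.8342-0.7466j

1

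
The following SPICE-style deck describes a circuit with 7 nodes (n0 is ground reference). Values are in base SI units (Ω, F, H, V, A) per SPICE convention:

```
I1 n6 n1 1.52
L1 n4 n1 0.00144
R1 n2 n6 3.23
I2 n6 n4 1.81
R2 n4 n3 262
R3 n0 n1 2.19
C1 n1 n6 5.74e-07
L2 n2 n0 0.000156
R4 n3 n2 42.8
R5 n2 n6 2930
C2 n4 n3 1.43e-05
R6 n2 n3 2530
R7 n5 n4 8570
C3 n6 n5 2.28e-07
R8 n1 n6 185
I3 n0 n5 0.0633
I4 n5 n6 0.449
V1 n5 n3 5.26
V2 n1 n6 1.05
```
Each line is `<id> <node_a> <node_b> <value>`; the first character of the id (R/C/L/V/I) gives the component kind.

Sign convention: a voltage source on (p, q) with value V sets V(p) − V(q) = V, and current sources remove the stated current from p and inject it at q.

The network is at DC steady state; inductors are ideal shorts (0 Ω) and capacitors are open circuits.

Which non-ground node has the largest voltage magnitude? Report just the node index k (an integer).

Apply KCL at each of the 6 non-ground nodes and solve the resulting linear system.
Node n1: branches {I1, L1, R3, C1, R8, V2} → V_1 = 0.9354
Node n2: branches {R1, L2, R4, R5, R6} → V_2 = 0.000
Node n3: branches {R2, R4, C2, R6, V1} → V_3 = -13.82
Node n4: branches {L1, I2, R2, C2, R7} → V_4 = 0.9354
Node n5: branches {R7, C3, I3, I4, V1} → V_5 = -8.557
Node n6: branches {I1, R1, I2, C1, R5, C3, R8, I4, V2} → V_6 = -0.1146
Source currents: i(L1)=1.753, i(L2)=-0.3638, i(V1)=-0.3846, i(V2)=2.840

3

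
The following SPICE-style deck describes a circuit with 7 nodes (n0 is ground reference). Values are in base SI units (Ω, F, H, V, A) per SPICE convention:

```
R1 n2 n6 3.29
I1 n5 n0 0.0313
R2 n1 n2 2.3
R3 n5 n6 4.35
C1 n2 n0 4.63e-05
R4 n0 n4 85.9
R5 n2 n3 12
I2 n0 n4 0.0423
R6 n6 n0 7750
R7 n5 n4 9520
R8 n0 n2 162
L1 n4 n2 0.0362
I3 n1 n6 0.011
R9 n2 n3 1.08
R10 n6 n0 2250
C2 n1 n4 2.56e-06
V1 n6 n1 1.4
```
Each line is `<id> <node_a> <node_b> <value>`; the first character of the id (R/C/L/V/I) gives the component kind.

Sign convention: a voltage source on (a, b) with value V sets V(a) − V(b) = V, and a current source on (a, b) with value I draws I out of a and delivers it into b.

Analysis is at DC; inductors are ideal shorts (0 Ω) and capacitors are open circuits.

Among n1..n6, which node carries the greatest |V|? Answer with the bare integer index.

6

Apply KCL at each of the 6 non-ground nodes and solve the resulting linear system.
Node n1: branches {R2, I3, C2, V1} → V_1 = -0.04566
Node n2: branches {R1, R2, C1, R5, R8, L1, R9} → V_2 = 0.5739
Node n3: branches {R5, R9} → V_3 = 0.5739
Node n4: branches {R4, I2, R7, L1, C2} → V_4 = 0.5739
Node n5: branches {I1, R3, R7} → V_5 = 1.218
Node n6: branches {R1, R3, R6, I3, R10, V1} → V_6 = 1.354
Source currents: i(L1)=0.03569, i(V1)=-0.2584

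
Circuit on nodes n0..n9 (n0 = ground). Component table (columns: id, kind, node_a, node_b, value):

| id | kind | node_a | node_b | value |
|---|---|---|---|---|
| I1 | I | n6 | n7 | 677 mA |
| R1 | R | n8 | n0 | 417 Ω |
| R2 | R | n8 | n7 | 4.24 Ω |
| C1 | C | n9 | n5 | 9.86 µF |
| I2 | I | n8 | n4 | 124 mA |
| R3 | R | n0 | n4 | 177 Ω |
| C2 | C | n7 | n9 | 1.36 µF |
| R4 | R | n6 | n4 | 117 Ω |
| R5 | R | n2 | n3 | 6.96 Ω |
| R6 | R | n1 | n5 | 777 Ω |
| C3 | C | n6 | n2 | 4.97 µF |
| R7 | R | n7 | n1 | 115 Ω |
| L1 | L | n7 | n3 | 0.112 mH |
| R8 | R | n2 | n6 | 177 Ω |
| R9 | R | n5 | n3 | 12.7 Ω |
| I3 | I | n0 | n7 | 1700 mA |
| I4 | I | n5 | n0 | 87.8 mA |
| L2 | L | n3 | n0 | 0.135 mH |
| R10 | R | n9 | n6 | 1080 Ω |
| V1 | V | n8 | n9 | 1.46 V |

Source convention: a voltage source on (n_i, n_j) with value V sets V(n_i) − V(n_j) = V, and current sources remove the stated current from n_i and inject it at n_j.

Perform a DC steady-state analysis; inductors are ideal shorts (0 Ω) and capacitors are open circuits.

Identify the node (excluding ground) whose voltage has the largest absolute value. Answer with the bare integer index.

MNA unknowns: 9 node voltages V₁..V_9 plus 3 source currents (L1, L2, V1)
I1: z[6]−=0.677, z[7]+=0.677
R1: Y=0.002398 on G[8,0]
R2: Y=0.2358 on G[8,7]
C1: Y=0.000 on G[9,5]
I2: z[8]−=0.124, z[4]+=0.124
R3: Y=0.005650 on G[0,4]
C2: Y=0.000 on G[7,9]
R4: Y=0.008547 on G[6,4]
R5: Y=0.1437 on G[2,3]
R6: Y=0.001287 on G[1,5]
C3: Y=0.000 on G[6,2]
R7: Y=0.008696 on G[7,1]
L1: row V7−V3=0, i_L1 at 7,3
R8: Y=0.005650 on G[2,6]
R9: Y=0.07874 on G[5,3]
I3: z[0]−=1.7, z[7]+=1.7
I4: z[5]−=0.0878, z[0]+=0.0878
L2: row V3−V0=0, i_L2 at 3,0
R10: Y=0.0009259 on G[9,6]
V1: row V8−V9=1.46, i_V1 at 8,9
solve → V1=-0.1417, V2=-2.342, V3=0.000, V4=-28.54, V5=-1.099, V6=-61.91, V7=0.000, V8=-0.7525, V9=-2.212
aux → i_L1=2.198, i_L2=1.775, i_V1=0.05527

6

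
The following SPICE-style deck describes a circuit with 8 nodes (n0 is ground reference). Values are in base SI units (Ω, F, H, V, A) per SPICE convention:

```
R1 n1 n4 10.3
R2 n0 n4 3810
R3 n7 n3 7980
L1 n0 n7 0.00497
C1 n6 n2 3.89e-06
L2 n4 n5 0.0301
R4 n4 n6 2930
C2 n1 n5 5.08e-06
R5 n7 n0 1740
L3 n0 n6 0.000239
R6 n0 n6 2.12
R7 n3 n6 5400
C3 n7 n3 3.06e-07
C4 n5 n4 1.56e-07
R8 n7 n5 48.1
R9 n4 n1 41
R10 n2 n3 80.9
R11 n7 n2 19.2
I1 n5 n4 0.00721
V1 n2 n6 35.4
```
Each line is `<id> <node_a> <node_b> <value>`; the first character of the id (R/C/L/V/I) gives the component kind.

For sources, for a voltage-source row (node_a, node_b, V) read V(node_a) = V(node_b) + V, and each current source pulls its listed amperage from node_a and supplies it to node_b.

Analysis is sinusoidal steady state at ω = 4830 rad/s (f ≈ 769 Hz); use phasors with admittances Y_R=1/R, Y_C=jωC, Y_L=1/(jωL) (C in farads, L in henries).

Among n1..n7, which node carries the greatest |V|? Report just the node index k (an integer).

Element admittances at ω=4830 rad/s:
  Y(R1) = 0.09709+0.000j S between n1,n4
  Y(R2) = 0.0002625+0.000j S between n0,n4
  Y(R3) = 0.0001253+0.000j S between n7,n3
  Y(L1) = 0.000-0.04166j S between n0,n7
  Y(C1) = 0.000+0.01879j S between n6,n2
  Y(L2) = 0.000-0.006878j S between n4,n5
  Y(R4) = 0.0003413+0.000j S between n4,n6
  Y(C2) = 0.000+0.02454j S between n1,n5
  Y(R5) = 0.0005747+0.000j S between n7,n0
  Y(L3) = 0.000-0.8663j S between n0,n6
  Y(R6) = 0.4717+0.000j S between n0,n6
  Y(R7) = 0.0001852+0.000j S between n3,n6
  Y(C3) = 0.000+0.001478j S between n7,n3
  Y(C4) = 0.000+0.0007535j S between n5,n4
  Y(R8) = 0.02079+0.000j S between n7,n5
  Y(R9) = 0.02439+0.000j S between n4,n1
  Y(R10) = 0.01236+0.000j S between n2,n3
  Y(R11) = 0.05208+0.000j S between n7,n2
  I1: injects 0.00721 A into n4 (from n5)
  V1: constraint V(n2)−V(n6) = 35.4
Assemble and solve the 8×8 MNA system:
  V(n1)=19.96+16.32j  V(n2)=34.29-0.2098j  V(n3)=31.56-1.263j  V(n4)=19.91+16.21j  V(n5)=20.51+16.08j  V(n6)=-1.113-0.2098j  V(n7)=21.11+16.55j
  i(V1)=-0.7202+0.1949j

2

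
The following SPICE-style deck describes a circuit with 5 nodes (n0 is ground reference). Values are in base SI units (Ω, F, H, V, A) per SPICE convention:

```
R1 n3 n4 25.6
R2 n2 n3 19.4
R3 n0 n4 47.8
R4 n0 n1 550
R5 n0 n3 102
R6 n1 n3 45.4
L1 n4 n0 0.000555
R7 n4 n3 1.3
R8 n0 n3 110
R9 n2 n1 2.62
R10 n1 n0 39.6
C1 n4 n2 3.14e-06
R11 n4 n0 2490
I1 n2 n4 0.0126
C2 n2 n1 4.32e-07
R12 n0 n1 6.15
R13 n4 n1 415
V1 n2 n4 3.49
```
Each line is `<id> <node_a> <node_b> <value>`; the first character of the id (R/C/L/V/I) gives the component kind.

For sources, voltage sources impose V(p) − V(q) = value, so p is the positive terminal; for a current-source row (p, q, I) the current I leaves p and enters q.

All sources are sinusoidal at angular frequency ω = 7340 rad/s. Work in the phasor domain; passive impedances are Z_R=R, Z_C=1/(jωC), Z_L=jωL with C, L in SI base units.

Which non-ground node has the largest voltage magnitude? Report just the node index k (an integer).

Apply KCL at each of the 4 non-ground nodes and solve the resulting linear system.
Node n1: branches {R4, R6, R9, R10, C2, R12, R13} → V_1 = 1.691-0.8076j
Node n2: branches {R2, R9, C1, I1, C2, V1} → V_2 = 2.673-1.194j
Node n3: branches {R1, R2, R5, R6, R7, R8} → V_3 = -0.5388-1.160j
Node n4: branches {R1, R3, L1, R7, C1, R11, I1, R13, V1} → V_4 = -0.8170-1.194j
Source currents: i(V1)=-0.5541+0.06583j

2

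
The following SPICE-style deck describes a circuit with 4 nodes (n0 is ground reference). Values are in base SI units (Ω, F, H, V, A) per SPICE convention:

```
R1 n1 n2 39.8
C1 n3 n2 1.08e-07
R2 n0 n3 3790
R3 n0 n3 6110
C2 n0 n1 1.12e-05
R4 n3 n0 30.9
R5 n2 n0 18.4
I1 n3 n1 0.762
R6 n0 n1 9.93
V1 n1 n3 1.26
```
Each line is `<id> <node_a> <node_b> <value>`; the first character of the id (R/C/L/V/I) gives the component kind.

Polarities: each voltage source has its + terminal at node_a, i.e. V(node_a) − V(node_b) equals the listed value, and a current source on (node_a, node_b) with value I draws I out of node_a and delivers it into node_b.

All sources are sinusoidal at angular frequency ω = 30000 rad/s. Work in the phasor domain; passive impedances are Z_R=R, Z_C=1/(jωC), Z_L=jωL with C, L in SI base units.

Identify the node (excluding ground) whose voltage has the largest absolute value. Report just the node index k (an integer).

Element admittances at ω=30000 rad/s:
  Y(R1) = 0.02513+0.000j S between n1,n2
  Y(C1) = 0.000+0.003240j S between n3,n2
  Y(R2) = 0.0002639+0.000j S between n0,n3
  Y(R3) = 0.0001637+0.000j S between n0,n3
  Y(C2) = 0.000+0.3360j S between n0,n1
  Y(R4) = 0.03236+0.000j S between n3,n0
  Y(R5) = 0.05435+0.000j S between n2,n0
  I1: injects 0.762 A into n1 (from n3)
  Y(R6) = 0.1007+0.000j S between n0,n1
  V1: constraint V(n1)−V(n3) = 1.26
Assemble and solve the 4×4 MNA system:
  V(n1)=0.05259-0.09926j  V(n2)=0.01736-0.08131j  V(n3)=-1.207-0.09926j
  i(V1)=0.7225-0.007223j

3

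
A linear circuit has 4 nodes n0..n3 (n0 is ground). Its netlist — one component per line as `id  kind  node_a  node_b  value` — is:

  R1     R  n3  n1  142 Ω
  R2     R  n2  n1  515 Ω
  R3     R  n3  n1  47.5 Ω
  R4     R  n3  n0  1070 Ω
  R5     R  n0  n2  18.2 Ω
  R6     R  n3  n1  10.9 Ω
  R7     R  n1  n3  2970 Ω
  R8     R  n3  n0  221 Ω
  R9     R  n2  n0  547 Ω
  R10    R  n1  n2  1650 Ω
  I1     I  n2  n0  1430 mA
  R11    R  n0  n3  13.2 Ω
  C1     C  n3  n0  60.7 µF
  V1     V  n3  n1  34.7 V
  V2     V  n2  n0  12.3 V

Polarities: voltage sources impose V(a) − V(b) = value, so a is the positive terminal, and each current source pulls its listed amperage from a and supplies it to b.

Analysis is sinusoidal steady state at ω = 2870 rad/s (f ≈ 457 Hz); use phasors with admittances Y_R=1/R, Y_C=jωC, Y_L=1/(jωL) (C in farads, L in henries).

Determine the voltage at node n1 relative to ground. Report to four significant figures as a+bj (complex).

Apply KCL at each of the 3 non-ground nodes and solve the resulting linear system.
Node n1: branches {R1, R2, R3, R6, R7, R10, V1} → V_1 = -34.43-0.5583j
Node n2: branches {R2, R5, R9, R10, I1, V2} → V_2 = 12.30+0.000j
Node n3: branches {R1, R3, R4, R6, R7, R8, R11, C1, V1} → V_3 = 0.2684-0.5583j
Source currents: i(V1)=-4.289-0.001422j, i(V2)=-2.247-0.001422j

-34.43-0.5583j V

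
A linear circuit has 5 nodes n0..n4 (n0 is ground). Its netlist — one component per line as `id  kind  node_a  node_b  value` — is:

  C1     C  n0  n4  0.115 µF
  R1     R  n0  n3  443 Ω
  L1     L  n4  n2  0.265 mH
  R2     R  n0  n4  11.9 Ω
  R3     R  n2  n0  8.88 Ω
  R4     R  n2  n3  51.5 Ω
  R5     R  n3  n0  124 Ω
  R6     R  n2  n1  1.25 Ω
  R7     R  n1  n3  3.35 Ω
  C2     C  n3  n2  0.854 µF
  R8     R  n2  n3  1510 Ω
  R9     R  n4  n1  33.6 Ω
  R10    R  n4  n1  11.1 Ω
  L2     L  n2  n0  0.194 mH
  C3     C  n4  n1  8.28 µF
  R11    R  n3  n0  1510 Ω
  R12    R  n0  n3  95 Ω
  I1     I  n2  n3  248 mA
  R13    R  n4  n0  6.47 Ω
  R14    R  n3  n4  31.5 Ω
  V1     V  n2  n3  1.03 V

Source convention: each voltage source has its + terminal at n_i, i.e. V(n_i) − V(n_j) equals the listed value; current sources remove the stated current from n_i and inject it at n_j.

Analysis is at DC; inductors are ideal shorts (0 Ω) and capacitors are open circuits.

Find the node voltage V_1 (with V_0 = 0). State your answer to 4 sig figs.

-0.2524 V

Element admittances at DC:
  Y(C1) = 0.000 S between n0,n4
  Y(R1) = 0.002257 S between n0,n3
  L1: short n4↔n2 (DC inductor)
  Y(R2) = 0.08403 S between n0,n4
  Y(R3) = 0.1126 S between n2,n0
  Y(R4) = 0.01942 S between n2,n3
  Y(R5) = 0.008065 S between n3,n0
  Y(R6) = 0.8000 S between n2,n1
  Y(R7) = 0.2985 S between n1,n3
  Y(C2) = 0.000 S between n3,n2
  Y(R8) = 0.0006623 S between n2,n3
  Y(R9) = 0.02976 S between n4,n1
  Y(R10) = 0.09009 S between n4,n1
  L2: short n2↔n0 (DC inductor)
  Y(C3) = 0.000 S between n4,n1
  Y(R11) = 0.0006623 S between n3,n0
  Y(R12) = 0.01053 S between n0,n3
  I1: injects 0.248 A into n3 (from n2)
  Y(R13) = 0.1546 S between n4,n0
  Y(R14) = 0.03175 S between n3,n4
  V1: constraint V(n2)−V(n3) = 1.03
Assemble and solve the 7×7 MNA system:
  V(n1)=-0.2524  V(n2)=0.000  V(n3)=-1.030  V(n4)=0.000
  i(L1)=-0.06294  i(L2)=0.02216  i(V1)=-0.5557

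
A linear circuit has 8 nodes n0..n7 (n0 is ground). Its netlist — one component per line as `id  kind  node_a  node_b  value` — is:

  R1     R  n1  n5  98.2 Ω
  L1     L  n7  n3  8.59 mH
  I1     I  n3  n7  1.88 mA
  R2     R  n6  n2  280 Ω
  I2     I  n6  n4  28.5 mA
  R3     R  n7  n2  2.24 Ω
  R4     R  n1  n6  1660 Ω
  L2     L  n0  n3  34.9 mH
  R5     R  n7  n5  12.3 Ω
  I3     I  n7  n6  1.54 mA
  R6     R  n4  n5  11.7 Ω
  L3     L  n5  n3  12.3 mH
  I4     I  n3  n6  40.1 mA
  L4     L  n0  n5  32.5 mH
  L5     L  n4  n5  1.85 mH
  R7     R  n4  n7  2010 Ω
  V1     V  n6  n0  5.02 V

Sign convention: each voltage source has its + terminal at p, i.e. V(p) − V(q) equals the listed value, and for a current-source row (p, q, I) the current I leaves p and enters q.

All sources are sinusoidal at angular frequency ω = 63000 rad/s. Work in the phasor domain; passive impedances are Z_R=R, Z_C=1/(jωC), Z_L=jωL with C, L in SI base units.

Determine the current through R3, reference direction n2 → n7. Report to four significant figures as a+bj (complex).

MNA unknowns: 7 node voltages V₁..V_7 plus 1 source current (V1)
R1: Y=0.01018+0.000j on G[1,5]
L1: Y=0.000-0.001848j on G[7,3]
I1: z[3]−=0.00188, z[7]+=0.00188
R2: Y=0.003571+0.000j on G[6,2]
I2: z[6]−=0.0285, z[4]+=0.0285
R3: Y=0.4464+0.000j on G[7,2]
R4: Y=0.0006024+0.000j on G[1,6]
L2: Y=0.000-0.0004548j on G[0,3]
R5: Y=0.08130+0.000j on G[7,5]
I3: z[7]−=0.00154, z[6]+=0.00154
R6: Y=0.08547+0.000j on G[4,5]
L3: Y=0.000-0.001290j on G[5,3]
I4: z[3]−=0.0401, z[6]+=0.0401
L4: Y=0.000-0.0004884j on G[0,5]
L5: Y=0.000-0.008580j on G[4,5]
R7: Y=0.0004975+0.000j on G[4,7]
V1: row V6−V0=5.02, i_V1 at 6,0
solve → V1=3.224+0.6422j, V2=2.964+0.6537j, V3=2.636-11.10j, V4=3.445+0.7127j, V5=3.118+0.6802j, V6=5.020+0.000j, V7=2.948+0.6589j
aux → i_V1=0.004716+0.002721j

0.007342-0.002335j A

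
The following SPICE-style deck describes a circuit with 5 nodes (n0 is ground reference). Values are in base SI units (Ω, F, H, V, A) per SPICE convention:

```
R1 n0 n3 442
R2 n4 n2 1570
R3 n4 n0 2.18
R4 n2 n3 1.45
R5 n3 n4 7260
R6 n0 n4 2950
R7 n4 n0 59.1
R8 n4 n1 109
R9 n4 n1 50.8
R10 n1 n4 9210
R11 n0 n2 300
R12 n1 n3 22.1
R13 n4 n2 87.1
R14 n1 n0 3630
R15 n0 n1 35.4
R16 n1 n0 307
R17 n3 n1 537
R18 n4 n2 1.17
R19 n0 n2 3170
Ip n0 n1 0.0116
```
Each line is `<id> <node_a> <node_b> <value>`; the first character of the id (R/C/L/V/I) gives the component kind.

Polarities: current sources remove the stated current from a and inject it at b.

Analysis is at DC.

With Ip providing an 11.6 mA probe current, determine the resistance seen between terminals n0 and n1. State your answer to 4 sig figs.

R_eq = 10.67 Ω

Apply KCL at each of the 4 non-ground nodes and solve the resulting linear system.
Node n1: branches {R8, R9, R10, R12, R14, R15, R16, R17, Ip} → V_1 = 0.1238
Node n2: branches {R2, R4, R11, R13, R18, R19} → V_2 = 0.02089
Node n3: branches {R1, R4, R5, R12, R17} → V_3 = 0.02738
Node n4: branches {R2, R3, R5, R6, R7, R8, R9, R10, R13, R18} → V_4 = 0.01582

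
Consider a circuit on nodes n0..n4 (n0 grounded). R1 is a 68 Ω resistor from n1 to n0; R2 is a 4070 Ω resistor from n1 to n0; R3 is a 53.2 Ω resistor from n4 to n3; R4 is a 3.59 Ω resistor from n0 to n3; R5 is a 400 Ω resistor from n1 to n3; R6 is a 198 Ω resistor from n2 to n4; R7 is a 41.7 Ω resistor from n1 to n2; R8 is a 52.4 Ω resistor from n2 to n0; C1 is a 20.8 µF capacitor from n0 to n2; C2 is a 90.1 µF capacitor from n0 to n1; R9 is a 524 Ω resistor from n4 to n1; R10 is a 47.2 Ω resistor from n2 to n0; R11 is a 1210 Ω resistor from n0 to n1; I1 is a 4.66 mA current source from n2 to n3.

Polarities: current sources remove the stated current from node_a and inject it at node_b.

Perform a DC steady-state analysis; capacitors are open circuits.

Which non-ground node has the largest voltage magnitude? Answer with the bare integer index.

Element admittances at DC:
  Y(R1) = 0.01471 S between n1,n0
  Y(R2) = 0.0002457 S between n1,n0
  Y(R3) = 0.01880 S between n4,n3
  Y(R4) = 0.2786 S between n0,n3
  Y(R5) = 0.002500 S between n1,n3
  Y(R6) = 0.005051 S between n2,n4
  Y(R7) = 0.02398 S between n1,n2
  Y(R8) = 0.01908 S between n2,n0
  Y(C1) = 0.000 S between n0,n2
  Y(C2) = 0.000 S between n0,n1
  Y(R9) = 0.001908 S between n4,n1
  Y(R10) = 0.02119 S between n2,n0
  Y(R11) = 0.0008264 S between n0,n1
  I1: injects 0.00466 A into n3 (from n2)
Assemble and solve the 4×4 MNA system:
  V(n1)=-0.04486  V(n2)=-0.08342  V(n3)=0.01460  V(n4)=-0.009026

2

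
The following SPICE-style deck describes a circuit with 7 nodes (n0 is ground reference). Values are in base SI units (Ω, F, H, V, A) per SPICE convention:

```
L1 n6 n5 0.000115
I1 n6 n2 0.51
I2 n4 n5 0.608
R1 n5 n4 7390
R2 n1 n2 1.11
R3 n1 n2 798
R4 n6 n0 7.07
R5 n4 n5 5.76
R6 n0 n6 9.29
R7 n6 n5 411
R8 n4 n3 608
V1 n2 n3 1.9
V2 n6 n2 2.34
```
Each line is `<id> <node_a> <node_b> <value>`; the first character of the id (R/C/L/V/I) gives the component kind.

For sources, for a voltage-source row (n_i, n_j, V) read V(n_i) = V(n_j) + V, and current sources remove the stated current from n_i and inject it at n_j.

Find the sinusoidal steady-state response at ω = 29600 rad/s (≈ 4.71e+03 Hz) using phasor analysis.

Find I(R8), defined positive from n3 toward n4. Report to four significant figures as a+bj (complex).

-0.001207+6.692e-06j A

Element admittances at ω=29600 rad/s:
  Y(L1) = 0.000-0.2938j S between n6,n5
  I1: injects 0.51 A into n2 (from n6)
  I2: injects 0.608 A into n5 (from n4)
  Y(R1) = 0.0001353+0.000j S between n5,n4
  Y(R2) = 0.9009+0.000j S between n1,n2
  Y(R3) = 0.001253+0.000j S between n1,n2
  Y(R4) = 0.1414+0.000j S between n6,n0
  Y(R5) = 0.1736+0.000j S between n4,n5
  Y(R6) = 0.1076+0.000j S between n0,n6
  Y(R7) = 0.002433+0.000j S between n6,n5
  Y(R8) = 0.001645+0.000j S between n4,n3
  V1: constraint V(n2)−V(n3) = 1.9
  V2: constraint V(n6)−V(n2) = 2.34
Assemble and solve the 8×8 MNA system:
  V(n1)=-2.340+0.000j  V(n2)=-2.340+0.000j  V(n3)=-4.240+0.000j  V(n4)=-3.506-0.004068j  V(n5)=-5.679e-05-0.004107j  V(n6)=0.000+0.000j
  i(V1)=-0.001207+6.692e-06j  i(V2)=-0.5112+6.692e-06j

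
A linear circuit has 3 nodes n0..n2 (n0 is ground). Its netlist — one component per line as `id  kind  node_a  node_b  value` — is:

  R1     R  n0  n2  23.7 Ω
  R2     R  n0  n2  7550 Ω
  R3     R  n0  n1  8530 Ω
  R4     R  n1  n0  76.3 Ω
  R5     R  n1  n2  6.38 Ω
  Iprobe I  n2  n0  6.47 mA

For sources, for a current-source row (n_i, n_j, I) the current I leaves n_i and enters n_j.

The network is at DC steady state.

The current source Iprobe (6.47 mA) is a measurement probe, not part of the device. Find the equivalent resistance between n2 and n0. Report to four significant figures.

Apply KCL at each of the 2 non-ground nodes and solve the resulting linear system.
Node n1: branches {R3, R4, R5} → V_1 = -0.1094
Node n2: branches {R1, R2, R5, Iprobe} → V_2 = -0.1187

R_eq = 18.34 Ω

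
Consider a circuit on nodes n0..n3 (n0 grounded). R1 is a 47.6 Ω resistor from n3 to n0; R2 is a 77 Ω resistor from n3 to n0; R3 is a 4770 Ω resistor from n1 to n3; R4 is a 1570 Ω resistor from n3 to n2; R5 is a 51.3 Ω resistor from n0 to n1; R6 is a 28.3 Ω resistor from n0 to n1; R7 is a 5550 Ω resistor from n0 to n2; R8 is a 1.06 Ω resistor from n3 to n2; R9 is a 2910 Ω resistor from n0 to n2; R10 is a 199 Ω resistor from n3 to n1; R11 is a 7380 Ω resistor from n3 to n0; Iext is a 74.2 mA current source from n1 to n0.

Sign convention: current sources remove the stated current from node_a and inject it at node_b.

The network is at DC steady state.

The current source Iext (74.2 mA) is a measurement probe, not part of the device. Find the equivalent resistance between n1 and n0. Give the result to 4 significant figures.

R_eq = 16.84 Ω

Element admittances at DC:
  Y(R1) = 0.02101 S between n3,n0
  Y(R2) = 0.01299 S between n3,n0
  Y(R3) = 0.0002096 S between n1,n3
  Y(R4) = 0.0006369 S between n3,n2
  Y(R5) = 0.01949 S between n0,n1
  Y(R6) = 0.03534 S between n0,n1
  Y(R7) = 0.0001802 S between n0,n2
  Y(R8) = 0.9434 S between n3,n2
  Y(R9) = 0.0003436 S between n0,n2
  Y(R10) = 0.005025 S between n3,n1
  Y(R11) = 0.0001355 S between n3,n0
  Iext: injects 0.0742 A into n0 (from n1)
Assemble and solve the 3×3 MNA system:
  V(n1)=-1.250  V(n2)=-0.1639  V(n3)=-0.1640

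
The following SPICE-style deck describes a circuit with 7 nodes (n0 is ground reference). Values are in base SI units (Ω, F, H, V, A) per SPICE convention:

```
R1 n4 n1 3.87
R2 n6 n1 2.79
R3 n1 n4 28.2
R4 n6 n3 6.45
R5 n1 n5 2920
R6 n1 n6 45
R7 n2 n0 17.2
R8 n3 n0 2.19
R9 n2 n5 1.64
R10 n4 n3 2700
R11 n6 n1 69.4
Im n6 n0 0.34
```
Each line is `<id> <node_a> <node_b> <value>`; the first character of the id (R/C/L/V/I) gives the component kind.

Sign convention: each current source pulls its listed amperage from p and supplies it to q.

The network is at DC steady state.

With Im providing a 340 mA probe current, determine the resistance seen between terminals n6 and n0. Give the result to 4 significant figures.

Element admittances at DC:
  Y(R1) = 0.2584 S between n4,n1
  Y(R2) = 0.3584 S between n6,n1
  Y(R3) = 0.03546 S between n1,n4
  Y(R4) = 0.1550 S between n6,n3
  Y(R5) = 0.0003425 S between n1,n5
  Y(R6) = 0.02222 S between n1,n6
  Y(R7) = 0.05814 S between n2,n0
  Y(R8) = 0.4566 S between n3,n0
  Y(R9) = 0.6098 S between n2,n5
  Y(R10) = 0.0003704 S between n4,n3
  Y(R11) = 0.01441 S between n6,n1
  Im: injects 0.34 A into n0 (from n6)
Assemble and solve the 6×6 MNA system:
  V(n1)=-2.919  V(n2)=-0.01709  V(n3)=-0.7424  V(n4)=-2.917  V(n5)=-0.01871  V(n6)=-2.924

R_eq = 8.599 Ω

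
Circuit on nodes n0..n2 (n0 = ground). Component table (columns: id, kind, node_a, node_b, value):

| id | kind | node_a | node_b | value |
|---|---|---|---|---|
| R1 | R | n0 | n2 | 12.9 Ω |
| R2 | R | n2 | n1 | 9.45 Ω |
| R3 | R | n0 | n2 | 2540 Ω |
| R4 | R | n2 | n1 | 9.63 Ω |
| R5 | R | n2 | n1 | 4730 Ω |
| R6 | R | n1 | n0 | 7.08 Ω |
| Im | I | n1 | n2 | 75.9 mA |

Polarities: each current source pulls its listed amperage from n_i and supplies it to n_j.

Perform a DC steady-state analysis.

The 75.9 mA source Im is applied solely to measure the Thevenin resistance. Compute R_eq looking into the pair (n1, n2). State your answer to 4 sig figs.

R_eq = 3.845 Ω

Element admittances at DC:
  Y(R1) = 0.07752 S between n0,n2
  Y(R2) = 0.1058 S between n2,n1
  Y(R3) = 0.0003937 S between n0,n2
  Y(R4) = 0.1038 S between n2,n1
  Y(R5) = 0.0002114 S between n2,n1
  Y(R6) = 0.1412 S between n1,n0
  Im: injects 0.0759 A into n2 (from n1)
Assemble and solve the 2×2 MNA system:
  V(n1)=-0.1037  V(n2)=0.1881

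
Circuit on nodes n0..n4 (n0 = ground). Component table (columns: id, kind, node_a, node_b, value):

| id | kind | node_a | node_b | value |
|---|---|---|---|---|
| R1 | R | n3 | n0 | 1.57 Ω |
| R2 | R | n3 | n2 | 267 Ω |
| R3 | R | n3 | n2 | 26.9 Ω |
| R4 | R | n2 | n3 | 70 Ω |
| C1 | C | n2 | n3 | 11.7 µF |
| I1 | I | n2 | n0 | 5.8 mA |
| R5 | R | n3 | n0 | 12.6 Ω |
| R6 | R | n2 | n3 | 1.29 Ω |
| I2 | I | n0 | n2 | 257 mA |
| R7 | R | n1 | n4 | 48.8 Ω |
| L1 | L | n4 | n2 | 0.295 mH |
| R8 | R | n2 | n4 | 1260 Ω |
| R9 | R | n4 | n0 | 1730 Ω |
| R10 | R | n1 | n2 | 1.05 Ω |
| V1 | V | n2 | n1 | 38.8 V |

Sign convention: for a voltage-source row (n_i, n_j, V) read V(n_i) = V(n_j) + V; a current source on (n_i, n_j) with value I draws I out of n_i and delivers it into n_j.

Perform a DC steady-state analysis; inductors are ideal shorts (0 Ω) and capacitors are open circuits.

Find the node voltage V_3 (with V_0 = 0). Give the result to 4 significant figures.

0.3502 V

Element admittances at DC:
  Y(R1) = 0.6369 S between n3,n0
  Y(R2) = 0.003745 S between n3,n2
  Y(R3) = 0.03717 S between n3,n2
  Y(R4) = 0.01429 S between n2,n3
  Y(C1) = 0.000 S between n2,n3
  I1: injects 0.0058 A into n0 (from n2)
  Y(R5) = 0.07937 S between n3,n0
  Y(R6) = 0.7752 S between n2,n3
  I2: injects 0.257 A into n2 (from n0)
  Y(R7) = 0.02049 S between n1,n4
  L1: short n4↔n2 (DC inductor)
  Y(R8) = 0.0007937 S between n2,n4
  Y(R9) = 0.0005780 S between n4,n0
  Y(R10) = 0.9524 S between n1,n2
  V1: constraint V(n2)−V(n1) = 38.8
Assemble and solve the 6×6 MNA system:
  V(n1)=-38.15  V(n2)=0.6522  V(n3)=0.3502  V(n4)=0.6522
  i(L1)=-0.7955  i(V1)=-37.75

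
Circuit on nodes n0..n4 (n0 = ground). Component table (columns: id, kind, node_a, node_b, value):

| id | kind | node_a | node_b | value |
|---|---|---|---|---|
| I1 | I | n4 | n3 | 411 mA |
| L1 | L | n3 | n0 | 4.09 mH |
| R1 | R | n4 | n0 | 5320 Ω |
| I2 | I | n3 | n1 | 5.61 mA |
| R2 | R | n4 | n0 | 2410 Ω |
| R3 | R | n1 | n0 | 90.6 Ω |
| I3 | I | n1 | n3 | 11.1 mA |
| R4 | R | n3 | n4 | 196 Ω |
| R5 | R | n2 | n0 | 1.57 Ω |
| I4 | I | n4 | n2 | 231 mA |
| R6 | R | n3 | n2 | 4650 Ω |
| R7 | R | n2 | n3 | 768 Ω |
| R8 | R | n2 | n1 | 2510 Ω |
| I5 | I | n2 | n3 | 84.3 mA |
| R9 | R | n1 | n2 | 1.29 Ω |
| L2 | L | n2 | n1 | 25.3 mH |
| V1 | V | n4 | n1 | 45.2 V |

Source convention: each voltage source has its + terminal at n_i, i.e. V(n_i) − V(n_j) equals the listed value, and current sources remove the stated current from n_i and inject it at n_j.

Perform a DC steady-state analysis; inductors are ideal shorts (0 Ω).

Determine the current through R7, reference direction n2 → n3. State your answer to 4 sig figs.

-0.001508 A

MNA unknowns: 4 node voltages V₁..V_4 plus 3 source currents (L1, L2, V1)
I1: z[4]−=0.411, z[3]+=0.411
L1: row V3−V0=0, i_L1 at 3,0
R1: Y=0.0001880 on G[4,0]
I2: z[3]−=0.00561, z[1]+=0.00561
R2: Y=0.0004149 on G[4,0]
R3: Y=0.01104 on G[1,0]
I3: z[1]−=0.0111, z[3]+=0.0111
R4: Y=0.005102 on G[3,4]
R5: Y=0.6369 on G[2,0]
I4: z[4]−=0.231, z[2]+=0.231
R6: Y=0.0002151 on G[3,2]
R7: Y=0.001302 on G[2,3]
R8: Y=0.0003984 on G[2,1]
I5: z[2]−=0.0843, z[3]+=0.0843
R9: Y=0.7752 on G[1,2]
L2: row V2−V1=0, i_L2 at 2,1
V1: row V4−V1=45.2, i_V1 at 4,1
solve → V1=-1.158, V2=-1.158, V3=0.000, V4=44.04
aux → i_L1=0.7237, i_L2=0.8860, i_V1=-0.8933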